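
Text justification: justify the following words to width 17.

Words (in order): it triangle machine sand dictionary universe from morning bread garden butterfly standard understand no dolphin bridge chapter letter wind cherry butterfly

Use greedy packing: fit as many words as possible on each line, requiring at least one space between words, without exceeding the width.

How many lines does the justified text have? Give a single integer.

Line 1: ['it', 'triangle'] (min_width=11, slack=6)
Line 2: ['machine', 'sand'] (min_width=12, slack=5)
Line 3: ['dictionary'] (min_width=10, slack=7)
Line 4: ['universe', 'from'] (min_width=13, slack=4)
Line 5: ['morning', 'bread'] (min_width=13, slack=4)
Line 6: ['garden', 'butterfly'] (min_width=16, slack=1)
Line 7: ['standard'] (min_width=8, slack=9)
Line 8: ['understand', 'no'] (min_width=13, slack=4)
Line 9: ['dolphin', 'bridge'] (min_width=14, slack=3)
Line 10: ['chapter', 'letter'] (min_width=14, slack=3)
Line 11: ['wind', 'cherry'] (min_width=11, slack=6)
Line 12: ['butterfly'] (min_width=9, slack=8)
Total lines: 12

Answer: 12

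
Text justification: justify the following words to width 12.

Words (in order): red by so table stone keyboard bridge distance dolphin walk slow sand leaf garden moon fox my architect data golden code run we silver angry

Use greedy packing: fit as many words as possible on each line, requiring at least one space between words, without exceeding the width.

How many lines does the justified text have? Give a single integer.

Line 1: ['red', 'by', 'so'] (min_width=9, slack=3)
Line 2: ['table', 'stone'] (min_width=11, slack=1)
Line 3: ['keyboard'] (min_width=8, slack=4)
Line 4: ['bridge'] (min_width=6, slack=6)
Line 5: ['distance'] (min_width=8, slack=4)
Line 6: ['dolphin', 'walk'] (min_width=12, slack=0)
Line 7: ['slow', 'sand'] (min_width=9, slack=3)
Line 8: ['leaf', 'garden'] (min_width=11, slack=1)
Line 9: ['moon', 'fox', 'my'] (min_width=11, slack=1)
Line 10: ['architect'] (min_width=9, slack=3)
Line 11: ['data', 'golden'] (min_width=11, slack=1)
Line 12: ['code', 'run', 'we'] (min_width=11, slack=1)
Line 13: ['silver', 'angry'] (min_width=12, slack=0)
Total lines: 13

Answer: 13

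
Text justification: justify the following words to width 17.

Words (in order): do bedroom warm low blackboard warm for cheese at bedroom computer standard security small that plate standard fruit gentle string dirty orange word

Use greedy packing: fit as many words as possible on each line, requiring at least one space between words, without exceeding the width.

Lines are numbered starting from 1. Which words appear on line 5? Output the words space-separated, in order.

Line 1: ['do', 'bedroom', 'warm'] (min_width=15, slack=2)
Line 2: ['low', 'blackboard'] (min_width=14, slack=3)
Line 3: ['warm', 'for', 'cheese'] (min_width=15, slack=2)
Line 4: ['at', 'bedroom'] (min_width=10, slack=7)
Line 5: ['computer', 'standard'] (min_width=17, slack=0)
Line 6: ['security', 'small'] (min_width=14, slack=3)
Line 7: ['that', 'plate'] (min_width=10, slack=7)
Line 8: ['standard', 'fruit'] (min_width=14, slack=3)
Line 9: ['gentle', 'string'] (min_width=13, slack=4)
Line 10: ['dirty', 'orange', 'word'] (min_width=17, slack=0)

Answer: computer standard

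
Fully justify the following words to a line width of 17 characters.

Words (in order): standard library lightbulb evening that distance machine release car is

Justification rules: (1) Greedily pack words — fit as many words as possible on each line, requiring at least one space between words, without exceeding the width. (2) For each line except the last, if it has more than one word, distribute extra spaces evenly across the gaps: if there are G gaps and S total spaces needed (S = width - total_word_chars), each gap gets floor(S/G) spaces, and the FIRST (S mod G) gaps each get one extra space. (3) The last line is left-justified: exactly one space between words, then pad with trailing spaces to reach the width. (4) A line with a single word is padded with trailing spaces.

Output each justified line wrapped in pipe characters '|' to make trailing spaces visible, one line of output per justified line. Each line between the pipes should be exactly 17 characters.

Line 1: ['standard', 'library'] (min_width=16, slack=1)
Line 2: ['lightbulb', 'evening'] (min_width=17, slack=0)
Line 3: ['that', 'distance'] (min_width=13, slack=4)
Line 4: ['machine', 'release'] (min_width=15, slack=2)
Line 5: ['car', 'is'] (min_width=6, slack=11)

Answer: |standard  library|
|lightbulb evening|
|that     distance|
|machine   release|
|car is           |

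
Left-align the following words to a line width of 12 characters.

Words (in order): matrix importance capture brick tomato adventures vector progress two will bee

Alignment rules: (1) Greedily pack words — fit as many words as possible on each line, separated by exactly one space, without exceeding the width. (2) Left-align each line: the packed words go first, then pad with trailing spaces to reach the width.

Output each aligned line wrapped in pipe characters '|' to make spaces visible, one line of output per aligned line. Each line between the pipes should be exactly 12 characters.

Line 1: ['matrix'] (min_width=6, slack=6)
Line 2: ['importance'] (min_width=10, slack=2)
Line 3: ['capture'] (min_width=7, slack=5)
Line 4: ['brick', 'tomato'] (min_width=12, slack=0)
Line 5: ['adventures'] (min_width=10, slack=2)
Line 6: ['vector'] (min_width=6, slack=6)
Line 7: ['progress', 'two'] (min_width=12, slack=0)
Line 8: ['will', 'bee'] (min_width=8, slack=4)

Answer: |matrix      |
|importance  |
|capture     |
|brick tomato|
|adventures  |
|vector      |
|progress two|
|will bee    |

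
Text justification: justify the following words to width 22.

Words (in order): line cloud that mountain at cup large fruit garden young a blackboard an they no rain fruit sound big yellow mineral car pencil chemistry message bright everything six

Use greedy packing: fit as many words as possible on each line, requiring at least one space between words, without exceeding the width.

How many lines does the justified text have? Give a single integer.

Answer: 9

Derivation:
Line 1: ['line', 'cloud', 'that'] (min_width=15, slack=7)
Line 2: ['mountain', 'at', 'cup', 'large'] (min_width=21, slack=1)
Line 3: ['fruit', 'garden', 'young', 'a'] (min_width=20, slack=2)
Line 4: ['blackboard', 'an', 'they', 'no'] (min_width=21, slack=1)
Line 5: ['rain', 'fruit', 'sound', 'big'] (min_width=20, slack=2)
Line 6: ['yellow', 'mineral', 'car'] (min_width=18, slack=4)
Line 7: ['pencil', 'chemistry'] (min_width=16, slack=6)
Line 8: ['message', 'bright'] (min_width=14, slack=8)
Line 9: ['everything', 'six'] (min_width=14, slack=8)
Total lines: 9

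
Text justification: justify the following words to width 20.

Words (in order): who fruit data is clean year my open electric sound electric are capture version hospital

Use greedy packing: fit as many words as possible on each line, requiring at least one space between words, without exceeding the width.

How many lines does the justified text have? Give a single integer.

Answer: 5

Derivation:
Line 1: ['who', 'fruit', 'data', 'is'] (min_width=17, slack=3)
Line 2: ['clean', 'year', 'my', 'open'] (min_width=18, slack=2)
Line 3: ['electric', 'sound'] (min_width=14, slack=6)
Line 4: ['electric', 'are', 'capture'] (min_width=20, slack=0)
Line 5: ['version', 'hospital'] (min_width=16, slack=4)
Total lines: 5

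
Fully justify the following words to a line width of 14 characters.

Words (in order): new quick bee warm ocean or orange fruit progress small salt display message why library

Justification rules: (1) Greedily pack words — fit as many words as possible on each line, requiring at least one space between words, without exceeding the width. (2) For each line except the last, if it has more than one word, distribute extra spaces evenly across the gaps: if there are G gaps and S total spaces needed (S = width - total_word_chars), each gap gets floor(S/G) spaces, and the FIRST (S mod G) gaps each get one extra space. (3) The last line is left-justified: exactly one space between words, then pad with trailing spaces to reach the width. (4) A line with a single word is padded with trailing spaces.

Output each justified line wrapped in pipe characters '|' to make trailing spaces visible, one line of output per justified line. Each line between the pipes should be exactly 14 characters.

Answer: |new  quick bee|
|warm  ocean or|
|orange   fruit|
|progress small|
|salt   display|
|message    why|
|library       |

Derivation:
Line 1: ['new', 'quick', 'bee'] (min_width=13, slack=1)
Line 2: ['warm', 'ocean', 'or'] (min_width=13, slack=1)
Line 3: ['orange', 'fruit'] (min_width=12, slack=2)
Line 4: ['progress', 'small'] (min_width=14, slack=0)
Line 5: ['salt', 'display'] (min_width=12, slack=2)
Line 6: ['message', 'why'] (min_width=11, slack=3)
Line 7: ['library'] (min_width=7, slack=7)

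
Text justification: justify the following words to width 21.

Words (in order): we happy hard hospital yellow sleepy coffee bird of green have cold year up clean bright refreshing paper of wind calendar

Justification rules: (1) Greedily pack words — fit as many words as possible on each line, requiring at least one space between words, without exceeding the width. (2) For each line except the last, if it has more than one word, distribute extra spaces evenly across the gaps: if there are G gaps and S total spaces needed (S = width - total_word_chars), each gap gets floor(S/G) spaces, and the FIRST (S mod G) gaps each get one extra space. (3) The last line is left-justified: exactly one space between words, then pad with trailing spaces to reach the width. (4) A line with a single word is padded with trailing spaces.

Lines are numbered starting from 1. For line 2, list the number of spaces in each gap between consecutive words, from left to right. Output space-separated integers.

Answer: 7

Derivation:
Line 1: ['we', 'happy', 'hard'] (min_width=13, slack=8)
Line 2: ['hospital', 'yellow'] (min_width=15, slack=6)
Line 3: ['sleepy', 'coffee', 'bird', 'of'] (min_width=21, slack=0)
Line 4: ['green', 'have', 'cold', 'year'] (min_width=20, slack=1)
Line 5: ['up', 'clean', 'bright'] (min_width=15, slack=6)
Line 6: ['refreshing', 'paper', 'of'] (min_width=19, slack=2)
Line 7: ['wind', 'calendar'] (min_width=13, slack=8)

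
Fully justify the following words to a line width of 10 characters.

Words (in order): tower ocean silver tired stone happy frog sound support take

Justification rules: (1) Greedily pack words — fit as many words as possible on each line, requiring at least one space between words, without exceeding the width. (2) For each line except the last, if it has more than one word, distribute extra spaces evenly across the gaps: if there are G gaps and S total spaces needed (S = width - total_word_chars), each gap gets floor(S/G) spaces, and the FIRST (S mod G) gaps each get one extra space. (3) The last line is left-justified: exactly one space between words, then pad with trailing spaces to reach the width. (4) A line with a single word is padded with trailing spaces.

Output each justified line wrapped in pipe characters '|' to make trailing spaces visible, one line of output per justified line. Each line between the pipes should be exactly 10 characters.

Line 1: ['tower'] (min_width=5, slack=5)
Line 2: ['ocean'] (min_width=5, slack=5)
Line 3: ['silver'] (min_width=6, slack=4)
Line 4: ['tired'] (min_width=5, slack=5)
Line 5: ['stone'] (min_width=5, slack=5)
Line 6: ['happy', 'frog'] (min_width=10, slack=0)
Line 7: ['sound'] (min_width=5, slack=5)
Line 8: ['support'] (min_width=7, slack=3)
Line 9: ['take'] (min_width=4, slack=6)

Answer: |tower     |
|ocean     |
|silver    |
|tired     |
|stone     |
|happy frog|
|sound     |
|support   |
|take      |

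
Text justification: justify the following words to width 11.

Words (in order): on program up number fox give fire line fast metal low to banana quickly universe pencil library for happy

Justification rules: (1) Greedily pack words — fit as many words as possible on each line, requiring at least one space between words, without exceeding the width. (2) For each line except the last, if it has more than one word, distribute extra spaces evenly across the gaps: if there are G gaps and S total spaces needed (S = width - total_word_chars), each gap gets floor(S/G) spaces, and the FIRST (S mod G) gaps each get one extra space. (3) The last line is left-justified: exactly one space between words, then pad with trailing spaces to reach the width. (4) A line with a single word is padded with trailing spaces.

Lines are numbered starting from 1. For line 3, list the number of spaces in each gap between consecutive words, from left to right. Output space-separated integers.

Line 1: ['on', 'program'] (min_width=10, slack=1)
Line 2: ['up', 'number'] (min_width=9, slack=2)
Line 3: ['fox', 'give'] (min_width=8, slack=3)
Line 4: ['fire', 'line'] (min_width=9, slack=2)
Line 5: ['fast', 'metal'] (min_width=10, slack=1)
Line 6: ['low', 'to'] (min_width=6, slack=5)
Line 7: ['banana'] (min_width=6, slack=5)
Line 8: ['quickly'] (min_width=7, slack=4)
Line 9: ['universe'] (min_width=8, slack=3)
Line 10: ['pencil'] (min_width=6, slack=5)
Line 11: ['library', 'for'] (min_width=11, slack=0)
Line 12: ['happy'] (min_width=5, slack=6)

Answer: 4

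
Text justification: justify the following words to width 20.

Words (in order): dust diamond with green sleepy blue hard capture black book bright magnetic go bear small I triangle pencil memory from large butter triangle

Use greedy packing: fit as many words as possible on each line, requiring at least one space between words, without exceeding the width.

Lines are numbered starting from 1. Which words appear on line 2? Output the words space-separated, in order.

Answer: green sleepy blue

Derivation:
Line 1: ['dust', 'diamond', 'with'] (min_width=17, slack=3)
Line 2: ['green', 'sleepy', 'blue'] (min_width=17, slack=3)
Line 3: ['hard', 'capture', 'black'] (min_width=18, slack=2)
Line 4: ['book', 'bright', 'magnetic'] (min_width=20, slack=0)
Line 5: ['go', 'bear', 'small', 'I'] (min_width=15, slack=5)
Line 6: ['triangle', 'pencil'] (min_width=15, slack=5)
Line 7: ['memory', 'from', 'large'] (min_width=17, slack=3)
Line 8: ['butter', 'triangle'] (min_width=15, slack=5)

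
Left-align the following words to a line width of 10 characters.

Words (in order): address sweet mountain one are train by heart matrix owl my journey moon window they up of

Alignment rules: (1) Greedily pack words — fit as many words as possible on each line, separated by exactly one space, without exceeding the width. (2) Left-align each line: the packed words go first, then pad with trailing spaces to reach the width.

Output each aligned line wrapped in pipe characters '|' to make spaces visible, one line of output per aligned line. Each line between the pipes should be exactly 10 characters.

Answer: |address   |
|sweet     |
|mountain  |
|one are   |
|train by  |
|heart     |
|matrix owl|
|my journey|
|moon      |
|window    |
|they up of|

Derivation:
Line 1: ['address'] (min_width=7, slack=3)
Line 2: ['sweet'] (min_width=5, slack=5)
Line 3: ['mountain'] (min_width=8, slack=2)
Line 4: ['one', 'are'] (min_width=7, slack=3)
Line 5: ['train', 'by'] (min_width=8, slack=2)
Line 6: ['heart'] (min_width=5, slack=5)
Line 7: ['matrix', 'owl'] (min_width=10, slack=0)
Line 8: ['my', 'journey'] (min_width=10, slack=0)
Line 9: ['moon'] (min_width=4, slack=6)
Line 10: ['window'] (min_width=6, slack=4)
Line 11: ['they', 'up', 'of'] (min_width=10, slack=0)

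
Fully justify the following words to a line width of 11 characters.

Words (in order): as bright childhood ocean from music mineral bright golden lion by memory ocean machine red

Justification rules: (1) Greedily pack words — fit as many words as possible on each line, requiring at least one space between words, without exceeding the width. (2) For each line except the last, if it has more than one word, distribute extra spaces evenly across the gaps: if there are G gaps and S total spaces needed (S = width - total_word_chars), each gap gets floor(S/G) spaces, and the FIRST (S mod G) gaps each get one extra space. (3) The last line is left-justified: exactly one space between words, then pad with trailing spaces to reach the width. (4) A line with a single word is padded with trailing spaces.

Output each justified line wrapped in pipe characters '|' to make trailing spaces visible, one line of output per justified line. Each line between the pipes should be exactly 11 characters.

Answer: |as   bright|
|childhood  |
|ocean  from|
|music      |
|mineral    |
|bright     |
|golden lion|
|by   memory|
|ocean      |
|machine red|

Derivation:
Line 1: ['as', 'bright'] (min_width=9, slack=2)
Line 2: ['childhood'] (min_width=9, slack=2)
Line 3: ['ocean', 'from'] (min_width=10, slack=1)
Line 4: ['music'] (min_width=5, slack=6)
Line 5: ['mineral'] (min_width=7, slack=4)
Line 6: ['bright'] (min_width=6, slack=5)
Line 7: ['golden', 'lion'] (min_width=11, slack=0)
Line 8: ['by', 'memory'] (min_width=9, slack=2)
Line 9: ['ocean'] (min_width=5, slack=6)
Line 10: ['machine', 'red'] (min_width=11, slack=0)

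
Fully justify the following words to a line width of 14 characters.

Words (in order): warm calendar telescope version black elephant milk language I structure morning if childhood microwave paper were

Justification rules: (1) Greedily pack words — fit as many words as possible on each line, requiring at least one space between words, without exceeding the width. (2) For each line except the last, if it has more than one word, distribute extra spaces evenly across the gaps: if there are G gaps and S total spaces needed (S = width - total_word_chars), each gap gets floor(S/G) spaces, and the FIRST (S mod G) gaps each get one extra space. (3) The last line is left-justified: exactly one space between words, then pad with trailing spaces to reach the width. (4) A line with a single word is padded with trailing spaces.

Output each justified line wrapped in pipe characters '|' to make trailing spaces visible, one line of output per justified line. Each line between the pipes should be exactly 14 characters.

Line 1: ['warm', 'calendar'] (min_width=13, slack=1)
Line 2: ['telescope'] (min_width=9, slack=5)
Line 3: ['version', 'black'] (min_width=13, slack=1)
Line 4: ['elephant', 'milk'] (min_width=13, slack=1)
Line 5: ['language', 'I'] (min_width=10, slack=4)
Line 6: ['structure'] (min_width=9, slack=5)
Line 7: ['morning', 'if'] (min_width=10, slack=4)
Line 8: ['childhood'] (min_width=9, slack=5)
Line 9: ['microwave'] (min_width=9, slack=5)
Line 10: ['paper', 'were'] (min_width=10, slack=4)

Answer: |warm  calendar|
|telescope     |
|version  black|
|elephant  milk|
|language     I|
|structure     |
|morning     if|
|childhood     |
|microwave     |
|paper were    |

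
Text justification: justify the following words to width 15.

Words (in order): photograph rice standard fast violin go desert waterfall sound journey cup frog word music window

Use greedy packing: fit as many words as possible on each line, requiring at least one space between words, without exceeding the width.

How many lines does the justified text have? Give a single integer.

Line 1: ['photograph', 'rice'] (min_width=15, slack=0)
Line 2: ['standard', 'fast'] (min_width=13, slack=2)
Line 3: ['violin', 'go'] (min_width=9, slack=6)
Line 4: ['desert'] (min_width=6, slack=9)
Line 5: ['waterfall', 'sound'] (min_width=15, slack=0)
Line 6: ['journey', 'cup'] (min_width=11, slack=4)
Line 7: ['frog', 'word', 'music'] (min_width=15, slack=0)
Line 8: ['window'] (min_width=6, slack=9)
Total lines: 8

Answer: 8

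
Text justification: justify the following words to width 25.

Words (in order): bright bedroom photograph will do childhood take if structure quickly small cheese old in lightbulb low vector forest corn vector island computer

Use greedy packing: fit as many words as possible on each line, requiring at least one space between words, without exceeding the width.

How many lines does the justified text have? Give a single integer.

Answer: 6

Derivation:
Line 1: ['bright', 'bedroom', 'photograph'] (min_width=25, slack=0)
Line 2: ['will', 'do', 'childhood', 'take', 'if'] (min_width=25, slack=0)
Line 3: ['structure', 'quickly', 'small'] (min_width=23, slack=2)
Line 4: ['cheese', 'old', 'in', 'lightbulb'] (min_width=23, slack=2)
Line 5: ['low', 'vector', 'forest', 'corn'] (min_width=22, slack=3)
Line 6: ['vector', 'island', 'computer'] (min_width=22, slack=3)
Total lines: 6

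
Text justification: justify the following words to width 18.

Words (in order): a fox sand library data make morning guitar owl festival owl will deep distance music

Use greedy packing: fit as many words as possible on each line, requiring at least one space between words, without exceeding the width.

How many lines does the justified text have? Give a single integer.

Answer: 6

Derivation:
Line 1: ['a', 'fox', 'sand', 'library'] (min_width=18, slack=0)
Line 2: ['data', 'make', 'morning'] (min_width=17, slack=1)
Line 3: ['guitar', 'owl'] (min_width=10, slack=8)
Line 4: ['festival', 'owl', 'will'] (min_width=17, slack=1)
Line 5: ['deep', 'distance'] (min_width=13, slack=5)
Line 6: ['music'] (min_width=5, slack=13)
Total lines: 6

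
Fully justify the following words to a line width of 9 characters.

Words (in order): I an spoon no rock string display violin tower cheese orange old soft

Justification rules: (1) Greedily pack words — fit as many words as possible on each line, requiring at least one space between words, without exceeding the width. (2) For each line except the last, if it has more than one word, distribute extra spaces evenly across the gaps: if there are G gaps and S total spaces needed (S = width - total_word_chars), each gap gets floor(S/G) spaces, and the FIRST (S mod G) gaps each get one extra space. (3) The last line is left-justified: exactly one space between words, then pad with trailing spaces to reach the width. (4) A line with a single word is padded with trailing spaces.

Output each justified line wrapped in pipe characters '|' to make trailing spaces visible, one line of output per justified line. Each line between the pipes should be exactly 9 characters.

Line 1: ['I', 'an'] (min_width=4, slack=5)
Line 2: ['spoon', 'no'] (min_width=8, slack=1)
Line 3: ['rock'] (min_width=4, slack=5)
Line 4: ['string'] (min_width=6, slack=3)
Line 5: ['display'] (min_width=7, slack=2)
Line 6: ['violin'] (min_width=6, slack=3)
Line 7: ['tower'] (min_width=5, slack=4)
Line 8: ['cheese'] (min_width=6, slack=3)
Line 9: ['orange'] (min_width=6, slack=3)
Line 10: ['old', 'soft'] (min_width=8, slack=1)

Answer: |I      an|
|spoon  no|
|rock     |
|string   |
|display  |
|violin   |
|tower    |
|cheese   |
|orange   |
|old soft |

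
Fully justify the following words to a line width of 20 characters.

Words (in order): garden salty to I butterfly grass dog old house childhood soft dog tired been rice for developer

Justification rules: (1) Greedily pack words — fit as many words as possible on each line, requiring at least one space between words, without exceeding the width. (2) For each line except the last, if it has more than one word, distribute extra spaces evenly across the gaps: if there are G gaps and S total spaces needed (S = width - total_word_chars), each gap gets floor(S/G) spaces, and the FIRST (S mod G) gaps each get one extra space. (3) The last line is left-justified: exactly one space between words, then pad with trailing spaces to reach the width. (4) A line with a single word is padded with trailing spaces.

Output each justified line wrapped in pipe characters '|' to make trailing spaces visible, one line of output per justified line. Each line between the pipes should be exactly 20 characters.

Line 1: ['garden', 'salty', 'to', 'I'] (min_width=17, slack=3)
Line 2: ['butterfly', 'grass', 'dog'] (min_width=19, slack=1)
Line 3: ['old', 'house', 'childhood'] (min_width=19, slack=1)
Line 4: ['soft', 'dog', 'tired', 'been'] (min_width=19, slack=1)
Line 5: ['rice', 'for', 'developer'] (min_width=18, slack=2)

Answer: |garden  salty  to  I|
|butterfly  grass dog|
|old  house childhood|
|soft  dog tired been|
|rice for developer  |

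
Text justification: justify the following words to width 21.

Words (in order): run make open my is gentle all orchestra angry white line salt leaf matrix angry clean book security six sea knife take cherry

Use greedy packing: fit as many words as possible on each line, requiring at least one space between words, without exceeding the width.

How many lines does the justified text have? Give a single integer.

Answer: 7

Derivation:
Line 1: ['run', 'make', 'open', 'my', 'is'] (min_width=19, slack=2)
Line 2: ['gentle', 'all', 'orchestra'] (min_width=20, slack=1)
Line 3: ['angry', 'white', 'line', 'salt'] (min_width=21, slack=0)
Line 4: ['leaf', 'matrix', 'angry'] (min_width=17, slack=4)
Line 5: ['clean', 'book', 'security'] (min_width=19, slack=2)
Line 6: ['six', 'sea', 'knife', 'take'] (min_width=18, slack=3)
Line 7: ['cherry'] (min_width=6, slack=15)
Total lines: 7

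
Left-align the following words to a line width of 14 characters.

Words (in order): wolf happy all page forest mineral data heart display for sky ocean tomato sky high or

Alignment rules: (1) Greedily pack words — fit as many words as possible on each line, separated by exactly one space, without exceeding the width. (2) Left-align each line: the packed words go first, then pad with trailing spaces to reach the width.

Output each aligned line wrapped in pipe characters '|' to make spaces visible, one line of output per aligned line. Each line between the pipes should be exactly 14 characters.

Answer: |wolf happy all|
|page forest   |
|mineral data  |
|heart display |
|for sky ocean |
|tomato sky    |
|high or       |

Derivation:
Line 1: ['wolf', 'happy', 'all'] (min_width=14, slack=0)
Line 2: ['page', 'forest'] (min_width=11, slack=3)
Line 3: ['mineral', 'data'] (min_width=12, slack=2)
Line 4: ['heart', 'display'] (min_width=13, slack=1)
Line 5: ['for', 'sky', 'ocean'] (min_width=13, slack=1)
Line 6: ['tomato', 'sky'] (min_width=10, slack=4)
Line 7: ['high', 'or'] (min_width=7, slack=7)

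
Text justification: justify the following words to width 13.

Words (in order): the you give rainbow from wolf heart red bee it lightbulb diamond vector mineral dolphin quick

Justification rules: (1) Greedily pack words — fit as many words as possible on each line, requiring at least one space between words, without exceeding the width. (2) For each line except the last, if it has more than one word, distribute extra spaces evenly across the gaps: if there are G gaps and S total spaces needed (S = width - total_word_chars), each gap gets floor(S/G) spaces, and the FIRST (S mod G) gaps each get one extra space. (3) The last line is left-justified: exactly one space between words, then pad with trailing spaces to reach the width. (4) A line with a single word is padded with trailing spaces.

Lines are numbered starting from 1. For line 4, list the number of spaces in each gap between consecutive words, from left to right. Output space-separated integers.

Line 1: ['the', 'you', 'give'] (min_width=12, slack=1)
Line 2: ['rainbow', 'from'] (min_width=12, slack=1)
Line 3: ['wolf', 'heart'] (min_width=10, slack=3)
Line 4: ['red', 'bee', 'it'] (min_width=10, slack=3)
Line 5: ['lightbulb'] (min_width=9, slack=4)
Line 6: ['diamond'] (min_width=7, slack=6)
Line 7: ['vector'] (min_width=6, slack=7)
Line 8: ['mineral'] (min_width=7, slack=6)
Line 9: ['dolphin', 'quick'] (min_width=13, slack=0)

Answer: 3 2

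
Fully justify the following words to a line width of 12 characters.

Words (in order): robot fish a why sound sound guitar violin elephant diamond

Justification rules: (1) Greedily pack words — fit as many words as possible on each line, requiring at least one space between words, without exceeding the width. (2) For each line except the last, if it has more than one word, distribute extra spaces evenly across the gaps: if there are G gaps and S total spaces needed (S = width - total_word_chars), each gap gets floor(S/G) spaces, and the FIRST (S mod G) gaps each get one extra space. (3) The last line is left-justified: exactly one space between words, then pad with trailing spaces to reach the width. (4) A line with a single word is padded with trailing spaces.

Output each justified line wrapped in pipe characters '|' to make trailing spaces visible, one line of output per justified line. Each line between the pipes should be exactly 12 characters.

Line 1: ['robot', 'fish', 'a'] (min_width=12, slack=0)
Line 2: ['why', 'sound'] (min_width=9, slack=3)
Line 3: ['sound', 'guitar'] (min_width=12, slack=0)
Line 4: ['violin'] (min_width=6, slack=6)
Line 5: ['elephant'] (min_width=8, slack=4)
Line 6: ['diamond'] (min_width=7, slack=5)

Answer: |robot fish a|
|why    sound|
|sound guitar|
|violin      |
|elephant    |
|diamond     |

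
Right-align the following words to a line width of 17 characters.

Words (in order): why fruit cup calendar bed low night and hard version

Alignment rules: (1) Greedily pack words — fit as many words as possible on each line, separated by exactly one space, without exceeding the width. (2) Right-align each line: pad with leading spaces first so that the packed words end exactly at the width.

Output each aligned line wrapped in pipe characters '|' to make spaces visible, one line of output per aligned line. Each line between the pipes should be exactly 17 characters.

Answer: |    why fruit cup|
| calendar bed low|
|   night and hard|
|          version|

Derivation:
Line 1: ['why', 'fruit', 'cup'] (min_width=13, slack=4)
Line 2: ['calendar', 'bed', 'low'] (min_width=16, slack=1)
Line 3: ['night', 'and', 'hard'] (min_width=14, slack=3)
Line 4: ['version'] (min_width=7, slack=10)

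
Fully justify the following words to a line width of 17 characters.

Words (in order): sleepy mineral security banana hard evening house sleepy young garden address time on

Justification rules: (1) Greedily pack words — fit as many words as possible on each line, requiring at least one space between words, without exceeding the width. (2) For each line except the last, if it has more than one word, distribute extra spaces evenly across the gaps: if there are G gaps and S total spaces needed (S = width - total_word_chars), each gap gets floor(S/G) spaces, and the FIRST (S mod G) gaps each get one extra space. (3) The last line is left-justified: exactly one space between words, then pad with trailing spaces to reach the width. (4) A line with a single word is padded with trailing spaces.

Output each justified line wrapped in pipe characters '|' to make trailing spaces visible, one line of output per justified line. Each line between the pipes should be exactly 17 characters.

Answer: |sleepy    mineral|
|security   banana|
|hard      evening|
|house      sleepy|
|young      garden|
|address time on  |

Derivation:
Line 1: ['sleepy', 'mineral'] (min_width=14, slack=3)
Line 2: ['security', 'banana'] (min_width=15, slack=2)
Line 3: ['hard', 'evening'] (min_width=12, slack=5)
Line 4: ['house', 'sleepy'] (min_width=12, slack=5)
Line 5: ['young', 'garden'] (min_width=12, slack=5)
Line 6: ['address', 'time', 'on'] (min_width=15, slack=2)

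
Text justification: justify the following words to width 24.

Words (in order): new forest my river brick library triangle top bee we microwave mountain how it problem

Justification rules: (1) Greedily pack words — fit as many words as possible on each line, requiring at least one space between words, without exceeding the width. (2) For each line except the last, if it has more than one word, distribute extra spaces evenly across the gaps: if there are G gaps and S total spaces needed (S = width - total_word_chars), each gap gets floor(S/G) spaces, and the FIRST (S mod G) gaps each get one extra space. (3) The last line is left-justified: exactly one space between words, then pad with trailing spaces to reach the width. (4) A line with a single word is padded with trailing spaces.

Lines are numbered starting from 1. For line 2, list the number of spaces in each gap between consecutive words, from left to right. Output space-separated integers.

Line 1: ['new', 'forest', 'my', 'river'] (min_width=19, slack=5)
Line 2: ['brick', 'library', 'triangle'] (min_width=22, slack=2)
Line 3: ['top', 'bee', 'we', 'microwave'] (min_width=20, slack=4)
Line 4: ['mountain', 'how', 'it', 'problem'] (min_width=23, slack=1)

Answer: 2 2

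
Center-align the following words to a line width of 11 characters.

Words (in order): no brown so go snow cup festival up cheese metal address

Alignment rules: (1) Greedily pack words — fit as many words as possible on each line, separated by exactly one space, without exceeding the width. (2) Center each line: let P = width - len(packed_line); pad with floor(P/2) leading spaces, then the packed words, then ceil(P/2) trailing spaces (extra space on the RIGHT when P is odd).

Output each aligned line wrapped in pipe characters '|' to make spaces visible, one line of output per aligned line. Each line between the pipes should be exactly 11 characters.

Line 1: ['no', 'brown', 'so'] (min_width=11, slack=0)
Line 2: ['go', 'snow', 'cup'] (min_width=11, slack=0)
Line 3: ['festival', 'up'] (min_width=11, slack=0)
Line 4: ['cheese'] (min_width=6, slack=5)
Line 5: ['metal'] (min_width=5, slack=6)
Line 6: ['address'] (min_width=7, slack=4)

Answer: |no brown so|
|go snow cup|
|festival up|
|  cheese   |
|   metal   |
|  address  |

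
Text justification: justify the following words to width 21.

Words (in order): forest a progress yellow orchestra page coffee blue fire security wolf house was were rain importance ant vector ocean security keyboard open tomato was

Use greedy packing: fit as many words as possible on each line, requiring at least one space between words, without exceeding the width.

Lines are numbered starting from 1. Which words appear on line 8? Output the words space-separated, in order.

Answer: keyboard open tomato

Derivation:
Line 1: ['forest', 'a', 'progress'] (min_width=17, slack=4)
Line 2: ['yellow', 'orchestra', 'page'] (min_width=21, slack=0)
Line 3: ['coffee', 'blue', 'fire'] (min_width=16, slack=5)
Line 4: ['security', 'wolf', 'house'] (min_width=19, slack=2)
Line 5: ['was', 'were', 'rain'] (min_width=13, slack=8)
Line 6: ['importance', 'ant', 'vector'] (min_width=21, slack=0)
Line 7: ['ocean', 'security'] (min_width=14, slack=7)
Line 8: ['keyboard', 'open', 'tomato'] (min_width=20, slack=1)
Line 9: ['was'] (min_width=3, slack=18)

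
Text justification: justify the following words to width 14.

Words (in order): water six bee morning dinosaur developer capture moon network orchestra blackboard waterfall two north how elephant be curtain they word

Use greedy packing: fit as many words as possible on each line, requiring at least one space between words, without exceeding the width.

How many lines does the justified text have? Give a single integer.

Answer: 13

Derivation:
Line 1: ['water', 'six', 'bee'] (min_width=13, slack=1)
Line 2: ['morning'] (min_width=7, slack=7)
Line 3: ['dinosaur'] (min_width=8, slack=6)
Line 4: ['developer'] (min_width=9, slack=5)
Line 5: ['capture', 'moon'] (min_width=12, slack=2)
Line 6: ['network'] (min_width=7, slack=7)
Line 7: ['orchestra'] (min_width=9, slack=5)
Line 8: ['blackboard'] (min_width=10, slack=4)
Line 9: ['waterfall', 'two'] (min_width=13, slack=1)
Line 10: ['north', 'how'] (min_width=9, slack=5)
Line 11: ['elephant', 'be'] (min_width=11, slack=3)
Line 12: ['curtain', 'they'] (min_width=12, slack=2)
Line 13: ['word'] (min_width=4, slack=10)
Total lines: 13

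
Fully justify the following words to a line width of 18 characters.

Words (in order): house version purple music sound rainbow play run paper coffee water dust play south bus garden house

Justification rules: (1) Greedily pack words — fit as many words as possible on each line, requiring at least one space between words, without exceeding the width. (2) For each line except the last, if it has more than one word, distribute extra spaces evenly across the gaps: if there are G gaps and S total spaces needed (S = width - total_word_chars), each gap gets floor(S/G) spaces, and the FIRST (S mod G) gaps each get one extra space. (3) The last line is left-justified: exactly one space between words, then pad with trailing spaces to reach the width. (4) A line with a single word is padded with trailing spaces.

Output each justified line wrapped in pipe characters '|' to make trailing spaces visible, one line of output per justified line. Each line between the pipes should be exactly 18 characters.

Answer: |house      version|
|purple music sound|
|rainbow  play  run|
|paper coffee water|
|dust   play  south|
|bus garden house  |

Derivation:
Line 1: ['house', 'version'] (min_width=13, slack=5)
Line 2: ['purple', 'music', 'sound'] (min_width=18, slack=0)
Line 3: ['rainbow', 'play', 'run'] (min_width=16, slack=2)
Line 4: ['paper', 'coffee', 'water'] (min_width=18, slack=0)
Line 5: ['dust', 'play', 'south'] (min_width=15, slack=3)
Line 6: ['bus', 'garden', 'house'] (min_width=16, slack=2)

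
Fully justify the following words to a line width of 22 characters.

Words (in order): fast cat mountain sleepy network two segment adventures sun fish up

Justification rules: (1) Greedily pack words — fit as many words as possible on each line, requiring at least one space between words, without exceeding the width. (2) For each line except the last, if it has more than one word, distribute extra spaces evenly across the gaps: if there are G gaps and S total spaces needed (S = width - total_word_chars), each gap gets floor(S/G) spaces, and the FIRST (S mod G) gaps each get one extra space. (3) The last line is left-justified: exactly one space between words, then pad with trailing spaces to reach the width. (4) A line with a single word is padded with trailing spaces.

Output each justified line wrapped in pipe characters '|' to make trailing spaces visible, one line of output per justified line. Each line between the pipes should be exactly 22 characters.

Answer: |fast    cat   mountain|
|sleepy   network   two|
|segment adventures sun|
|fish up               |

Derivation:
Line 1: ['fast', 'cat', 'mountain'] (min_width=17, slack=5)
Line 2: ['sleepy', 'network', 'two'] (min_width=18, slack=4)
Line 3: ['segment', 'adventures', 'sun'] (min_width=22, slack=0)
Line 4: ['fish', 'up'] (min_width=7, slack=15)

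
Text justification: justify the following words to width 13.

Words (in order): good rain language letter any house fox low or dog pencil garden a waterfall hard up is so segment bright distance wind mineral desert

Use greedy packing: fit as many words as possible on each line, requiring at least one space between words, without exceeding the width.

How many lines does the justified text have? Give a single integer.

Line 1: ['good', 'rain'] (min_width=9, slack=4)
Line 2: ['language'] (min_width=8, slack=5)
Line 3: ['letter', 'any'] (min_width=10, slack=3)
Line 4: ['house', 'fox', 'low'] (min_width=13, slack=0)
Line 5: ['or', 'dog', 'pencil'] (min_width=13, slack=0)
Line 6: ['garden', 'a'] (min_width=8, slack=5)
Line 7: ['waterfall'] (min_width=9, slack=4)
Line 8: ['hard', 'up', 'is', 'so'] (min_width=13, slack=0)
Line 9: ['segment'] (min_width=7, slack=6)
Line 10: ['bright'] (min_width=6, slack=7)
Line 11: ['distance', 'wind'] (min_width=13, slack=0)
Line 12: ['mineral'] (min_width=7, slack=6)
Line 13: ['desert'] (min_width=6, slack=7)
Total lines: 13

Answer: 13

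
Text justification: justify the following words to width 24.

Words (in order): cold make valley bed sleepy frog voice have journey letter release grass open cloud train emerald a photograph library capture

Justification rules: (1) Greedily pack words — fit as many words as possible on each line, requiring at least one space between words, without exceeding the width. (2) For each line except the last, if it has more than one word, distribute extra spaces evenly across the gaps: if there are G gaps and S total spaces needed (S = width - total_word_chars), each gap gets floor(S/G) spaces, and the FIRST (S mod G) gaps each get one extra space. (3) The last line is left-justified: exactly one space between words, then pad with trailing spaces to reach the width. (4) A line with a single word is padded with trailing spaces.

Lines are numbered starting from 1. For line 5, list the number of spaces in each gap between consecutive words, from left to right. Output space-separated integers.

Answer: 3 3

Derivation:
Line 1: ['cold', 'make', 'valley', 'bed'] (min_width=20, slack=4)
Line 2: ['sleepy', 'frog', 'voice', 'have'] (min_width=22, slack=2)
Line 3: ['journey', 'letter', 'release'] (min_width=22, slack=2)
Line 4: ['grass', 'open', 'cloud', 'train'] (min_width=22, slack=2)
Line 5: ['emerald', 'a', 'photograph'] (min_width=20, slack=4)
Line 6: ['library', 'capture'] (min_width=15, slack=9)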